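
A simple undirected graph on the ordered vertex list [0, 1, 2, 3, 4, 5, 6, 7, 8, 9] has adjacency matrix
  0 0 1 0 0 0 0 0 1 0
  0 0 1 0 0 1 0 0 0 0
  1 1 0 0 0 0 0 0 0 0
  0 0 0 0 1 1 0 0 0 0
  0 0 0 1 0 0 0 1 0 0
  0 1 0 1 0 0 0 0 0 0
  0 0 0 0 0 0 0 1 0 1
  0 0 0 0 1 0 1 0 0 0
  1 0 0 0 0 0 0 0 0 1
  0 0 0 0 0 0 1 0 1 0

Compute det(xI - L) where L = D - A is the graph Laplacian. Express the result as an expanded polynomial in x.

x^10 - 20x^9 + 170x^8 - 800x^7 + 2275x^6 - 4004x^5 + 4290x^4 - 2640x^3 + 825x^2 - 100x

Each diagonal entry of L is the vertex degree and each off-diagonal entry is -1 where an edge is present, 0 otherwise; in the order [0, 1, 2, 3, 4, 5, 6, 7, 8, 9] the diagonal is [2, 2, 2, 2, 2, 2, 2, 2, 2, 2]. Computing det(xI - L) by cofactor expansion (or equivalently via sum-over-permutations) gives x^10 - 20x^9 + 170x^8 - 800x^7 + 2275x^6 - 4004x^5 + 4290x^4 - 2640x^3 + 825x^2 - 100x. Since p(0) = det(-L) = 0, x divides p(x). The eigenvalues sum to 20, which equals trace(L) = 2|E|.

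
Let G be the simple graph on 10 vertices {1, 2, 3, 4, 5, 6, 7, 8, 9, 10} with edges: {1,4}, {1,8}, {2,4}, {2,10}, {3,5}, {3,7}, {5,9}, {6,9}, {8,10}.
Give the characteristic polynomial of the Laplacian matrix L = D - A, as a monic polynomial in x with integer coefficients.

x^10 - 18x^9 + 136x^8 - 560x^7 + 1365x^6 - 2000x^5 + 1700x^4 - 750x^3 + 125x^2

With the vertex order [1, 2, 3, 4, 5, 6, 7, 8, 9, 10], the degrees are [2, 2, 2, 2, 2, 1, 1, 2, 2, 2], giving D = diag(2, 2, 2, 2, 2, 1, 1, 2, 2, 2) and L = D - A. Computing det(xI - L) by cofactor expansion (or equivalently via sum-over-permutations) gives x^10 - 18x^9 + 136x^8 - 560x^7 + 1365x^6 - 2000x^5 + 1700x^4 - 750x^3 + 125x^2. The constant term is 0 because L is singular (the all-ones vector lies in its kernel).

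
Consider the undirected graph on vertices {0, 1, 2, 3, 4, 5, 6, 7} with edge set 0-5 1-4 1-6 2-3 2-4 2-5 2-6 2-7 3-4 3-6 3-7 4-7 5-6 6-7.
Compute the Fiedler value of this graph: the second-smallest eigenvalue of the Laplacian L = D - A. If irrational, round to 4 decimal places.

0.6833

With the vertex order [0, 1, 2, 3, 4, 5, 6, 7], the degrees are [1, 2, 5, 4, 4, 3, 5, 4], giving D = diag(1, 2, 5, 4, 4, 3, 5, 4) and L = D - A. The smallest Laplacian eigenvalue is always 0. The next one, lambda_2 = 0.6833, measures how hard the graph is to disconnect: larger values mean better connectivity. The largest eigenvalue, 6.5851, is at most the vertex count 8.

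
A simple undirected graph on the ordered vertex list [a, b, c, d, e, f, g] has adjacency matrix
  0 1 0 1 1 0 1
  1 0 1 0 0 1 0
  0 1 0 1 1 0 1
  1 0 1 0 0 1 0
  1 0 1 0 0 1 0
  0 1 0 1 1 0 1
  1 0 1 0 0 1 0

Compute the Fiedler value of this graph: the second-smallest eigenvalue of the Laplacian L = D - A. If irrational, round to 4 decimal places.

Reading degrees in the order [a, b, c, d, e, f, g] gives [4, 3, 4, 3, 3, 4, 3]; set D = diag(4, 3, 4, 3, 3, 4, 3) and form L = D - A. Computing the eigenvalues of L and sorting gives [0, 3, 3, 3, 4, 4, 7]. The Fiedler value lambda_2 = 3 is strictly positive, so the graph is connected.

3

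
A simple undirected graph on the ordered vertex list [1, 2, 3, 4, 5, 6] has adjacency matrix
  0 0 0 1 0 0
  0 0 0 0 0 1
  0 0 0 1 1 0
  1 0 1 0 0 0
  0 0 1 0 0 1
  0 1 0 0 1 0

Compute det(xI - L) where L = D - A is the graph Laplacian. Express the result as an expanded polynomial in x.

With the vertex order [1, 2, 3, 4, 5, 6], the degrees are [1, 1, 2, 2, 2, 2], giving D = diag(1, 1, 2, 2, 2, 2) and L = D - A. Computing det(xI - L) by cofactor expansion (or equivalently via sum-over-permutations) gives x^6 - 10x^5 + 36x^4 - 56x^3 + 35x^2 - 6x. The coefficient of x^5 equals -trace(L) = -10, matching the sum of degrees. The largest eigenvalue, 3.7321, is at most the vertex count 6.

x^6 - 10x^5 + 36x^4 - 56x^3 + 35x^2 - 6x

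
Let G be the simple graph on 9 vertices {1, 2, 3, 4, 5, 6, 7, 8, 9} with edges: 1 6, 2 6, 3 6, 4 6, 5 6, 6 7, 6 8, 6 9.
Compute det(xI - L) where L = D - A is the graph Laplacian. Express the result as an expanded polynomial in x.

With the vertex order [1, 2, 3, 4, 5, 6, 7, 8, 9], the degrees are [1, 1, 1, 1, 1, 8, 1, 1, 1], giving D = diag(1, 1, 1, 1, 1, 8, 1, 1, 1) and L = D - A. The eigenvalues of L are [0, 1, 1, 1, 1, 1, 1, 1, 9]; the characteristic polynomial is the product of (x - lambda_i), which multiplies out to x^9 - 16x^8 + 84x^7 - 224x^6 + 350x^5 - 336x^4 + 196x^3 - 64x^2 + 9x. The constant term is 0 because L is singular (the all-ones vector lies in its kernel). The largest eigenvalue, 9, is at most the vertex count 9. By the matrix-tree theorem the graph has (1/9) * product of the nonzero eigenvalues = 1 spanning tree.

x^9 - 16x^8 + 84x^7 - 224x^6 + 350x^5 - 336x^4 + 196x^3 - 64x^2 + 9x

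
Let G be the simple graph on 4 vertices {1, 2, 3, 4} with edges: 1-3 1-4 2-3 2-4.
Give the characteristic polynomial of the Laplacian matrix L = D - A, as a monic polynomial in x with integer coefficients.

x^4 - 8x^3 + 20x^2 - 16x

Reading degrees in the order [1, 2, 3, 4] gives [2, 2, 2, 2]; set D = diag(2, 2, 2, 2) and form L = D - A. The eigenvalues of L are [0, 2, 2, 4]; the characteristic polynomial is the product of (x - lambda_i), which multiplies out to x^4 - 8x^3 + 20x^2 - 16x. Since p(0) = det(-L) = 0, x divides p(x).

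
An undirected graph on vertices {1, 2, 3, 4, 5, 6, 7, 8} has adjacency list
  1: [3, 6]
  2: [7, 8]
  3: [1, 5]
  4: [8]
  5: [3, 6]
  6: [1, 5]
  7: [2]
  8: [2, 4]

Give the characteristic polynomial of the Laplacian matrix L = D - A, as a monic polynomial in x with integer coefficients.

With the vertex order [1, 2, 3, 4, 5, 6, 7, 8], the degrees are [2, 2, 2, 1, 2, 2, 1, 2], giving D = diag(2, 2, 2, 1, 2, 2, 1, 2) and L = D - A. Computing det(xI - L) by cofactor expansion (or equivalently via sum-over-permutations) gives x^8 - 14x^7 + 78x^6 - 220x^5 + 328x^4 - 240x^3 + 64x^2. The constant term is 0 because L is singular (the all-ones vector lies in its kernel). The largest eigenvalue, 4, is at most the vertex count 8.

x^8 - 14x^7 + 78x^6 - 220x^5 + 328x^4 - 240x^3 + 64x^2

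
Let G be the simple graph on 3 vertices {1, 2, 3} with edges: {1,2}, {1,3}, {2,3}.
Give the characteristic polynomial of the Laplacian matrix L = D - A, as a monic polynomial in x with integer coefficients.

x^3 - 6x^2 + 9x

With the vertex order [1, 2, 3], the degrees are [2, 2, 2], giving D = diag(2, 2, 2) and L = D - A. The eigenvalues of L are [0, 3, 3]; the characteristic polynomial is the product of (x - lambda_i), which multiplies out to x^3 - 6x^2 + 9x. The constant term is 0 because L is singular (the all-ones vector lies in its kernel). There is one zero in the spectrum, matching the 1 component.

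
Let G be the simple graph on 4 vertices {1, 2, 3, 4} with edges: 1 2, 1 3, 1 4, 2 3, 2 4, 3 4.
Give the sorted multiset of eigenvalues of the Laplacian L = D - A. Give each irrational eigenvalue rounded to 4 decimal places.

With the vertex order [1, 2, 3, 4], the degrees are [3, 3, 3, 3], giving D = diag(3, 3, 3, 3) and L = D - A. L is symmetric positive semidefinite, so every eigenvalue is real and nonnegative. By the matrix-tree theorem the graph has (1/4) * product of the nonzero eigenvalues = 16 spanning trees.

[0, 4, 4, 4]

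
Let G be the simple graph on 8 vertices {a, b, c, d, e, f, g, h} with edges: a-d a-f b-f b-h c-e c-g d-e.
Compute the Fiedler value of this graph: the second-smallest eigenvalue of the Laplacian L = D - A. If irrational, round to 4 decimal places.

Reading degrees in the order [a, b, c, d, e, f, g, h] gives [2, 2, 2, 2, 2, 2, 1, 1]; set D = diag(2, 2, 2, 2, 2, 2, 1, 1) and form L = D - A. Computing the eigenvalues of L and sorting gives [0, 0.1522, 0.5858, 1.2346, 2, 2.7654, 3.4142, 3.8478]. The Fiedler value lambda_2 = 0.1522 is strictly positive, so the graph is connected.

0.1522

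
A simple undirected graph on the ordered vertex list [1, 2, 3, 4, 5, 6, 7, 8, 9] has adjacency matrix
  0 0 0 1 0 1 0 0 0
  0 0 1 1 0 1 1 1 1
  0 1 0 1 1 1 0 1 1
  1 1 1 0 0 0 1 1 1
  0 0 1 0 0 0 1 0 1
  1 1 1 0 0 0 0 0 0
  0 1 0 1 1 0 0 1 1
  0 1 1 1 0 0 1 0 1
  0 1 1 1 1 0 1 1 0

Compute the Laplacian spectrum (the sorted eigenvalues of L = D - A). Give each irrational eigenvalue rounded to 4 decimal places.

Each diagonal entry of L is the vertex degree and each off-diagonal entry is -1 where an edge is present, 0 otherwise; in the order [1, 2, 3, 4, 5, 6, 7, 8, 9] the diagonal is [2, 6, 6, 6, 3, 3, 5, 5, 6]. Since every row of L sums to 0, the all-ones vector is in the kernel and 0 is an eigenvalue. The single zero eigenvalue shows the graph is connected. The eigenvalues sum to 42, which equals trace(L) = 2|E|. There is one zero in the spectrum, matching the 1 component.

[0, 1.4921, 3.1179, 3.3287, 5.5453, 6.3796, 7.1438, 7.2728, 7.7198]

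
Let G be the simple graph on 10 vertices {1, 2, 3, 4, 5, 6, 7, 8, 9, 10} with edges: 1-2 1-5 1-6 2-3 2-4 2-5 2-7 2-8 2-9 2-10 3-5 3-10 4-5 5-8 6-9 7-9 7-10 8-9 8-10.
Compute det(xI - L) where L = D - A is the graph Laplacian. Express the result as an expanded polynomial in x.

With the vertex order [1, 2, 3, 4, 5, 6, 7, 8, 9, 10], the degrees are [3, 8, 3, 2, 5, 2, 3, 4, 4, 4], giving D = diag(3, 8, 3, 2, 5, 2, 3, 4, 4, 4) and L = D - A. Computing det(xI - L) by cofactor expansion (or equivalently via sum-over-permutations) gives x^10 - 38x^9 + 617x^8 - 5618x^7 + 31601x^6 - 113796x^5 + 262065x^4 - 371682x^3 + 294149x^2 - 98840x. Since p(0) = det(-L) = 0, x divides p(x).

x^10 - 38x^9 + 617x^8 - 5618x^7 + 31601x^6 - 113796x^5 + 262065x^4 - 371682x^3 + 294149x^2 - 98840x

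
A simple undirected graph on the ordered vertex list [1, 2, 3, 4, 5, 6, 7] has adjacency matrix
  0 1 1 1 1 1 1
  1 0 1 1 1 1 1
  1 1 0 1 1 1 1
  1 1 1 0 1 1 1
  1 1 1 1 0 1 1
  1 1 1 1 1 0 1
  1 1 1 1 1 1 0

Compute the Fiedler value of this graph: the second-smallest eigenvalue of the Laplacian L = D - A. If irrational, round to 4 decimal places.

Each diagonal entry of L is the vertex degree and each off-diagonal entry is -1 where an edge is present, 0 otherwise; in the order [1, 2, 3, 4, 5, 6, 7] the diagonal is [6, 6, 6, 6, 6, 6, 6]. Computing the eigenvalues of L and sorting gives [0, 7, 7, 7, 7, 7, 7]. The Fiedler value lambda_2 = 7 is strictly positive, so the graph is connected.

7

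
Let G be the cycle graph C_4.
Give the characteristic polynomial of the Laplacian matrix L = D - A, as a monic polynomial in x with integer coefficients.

x^4 - 8x^3 + 20x^2 - 16x

The graph has 4 vertices and degree multiset [2, 2, 2, 2]; D is the diagonal matrix of degrees and L = D - A. The eigenvalues of L are [0, 2, 2, 4]; the characteristic polynomial is the product of (x - lambda_i), which multiplies out to x^4 - 8x^3 + 20x^2 - 16x. The coefficient of x^3 equals -trace(L) = -8, matching the sum of degrees. By the matrix-tree theorem the graph has (1/4) * product of the nonzero eigenvalues = 4 spanning trees.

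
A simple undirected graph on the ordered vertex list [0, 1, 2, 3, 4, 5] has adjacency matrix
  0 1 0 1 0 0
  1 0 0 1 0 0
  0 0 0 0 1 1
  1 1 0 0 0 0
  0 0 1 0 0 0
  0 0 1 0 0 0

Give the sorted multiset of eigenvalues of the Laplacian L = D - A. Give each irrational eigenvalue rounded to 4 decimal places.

With the vertex order [0, 1, 2, 3, 4, 5], the degrees are [2, 2, 2, 2, 1, 1], giving D = diag(2, 2, 2, 2, 1, 1) and L = D - A. The multiplicity of 0 as a Laplacian eigenvalue equals the number of connected components. The 2 zero eigenvalues correspond to the 2 connected components. The eigenvalues sum to 10, which equals trace(L) = 2|E|.

[0, 0, 1, 3, 3, 3]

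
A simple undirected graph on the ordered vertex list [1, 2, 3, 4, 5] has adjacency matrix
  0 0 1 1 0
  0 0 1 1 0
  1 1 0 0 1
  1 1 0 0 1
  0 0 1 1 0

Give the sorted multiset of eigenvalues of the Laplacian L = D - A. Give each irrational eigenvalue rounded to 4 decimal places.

Each diagonal entry of L is the vertex degree and each off-diagonal entry is -1 where an edge is present, 0 otherwise; in the order [1, 2, 3, 4, 5] the diagonal is [2, 2, 3, 3, 2]. Diagonalising L (or applying a numerical eigensolver to the 5x5 matrix) gives the spectrum above. By the matrix-tree theorem the graph has (1/5) * product of the nonzero eigenvalues = 12 spanning trees.

[0, 2, 2, 3, 5]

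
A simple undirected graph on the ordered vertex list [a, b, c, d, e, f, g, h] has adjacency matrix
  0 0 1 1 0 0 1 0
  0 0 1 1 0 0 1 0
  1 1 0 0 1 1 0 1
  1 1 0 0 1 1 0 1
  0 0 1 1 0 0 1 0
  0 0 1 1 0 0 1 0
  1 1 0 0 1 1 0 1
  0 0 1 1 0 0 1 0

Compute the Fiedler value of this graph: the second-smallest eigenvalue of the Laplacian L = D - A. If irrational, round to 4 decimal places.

Reading degrees in the order [a, b, c, d, e, f, g, h] gives [3, 3, 5, 5, 3, 3, 5, 3]; set D = diag(3, 3, 5, 5, 3, 3, 5, 3) and form L = D - A. The smallest Laplacian eigenvalue is always 0. The next one, lambda_2 = 3, measures how hard the graph is to disconnect: larger values mean better connectivity. The largest eigenvalue, 8, is at most the vertex count 8.

3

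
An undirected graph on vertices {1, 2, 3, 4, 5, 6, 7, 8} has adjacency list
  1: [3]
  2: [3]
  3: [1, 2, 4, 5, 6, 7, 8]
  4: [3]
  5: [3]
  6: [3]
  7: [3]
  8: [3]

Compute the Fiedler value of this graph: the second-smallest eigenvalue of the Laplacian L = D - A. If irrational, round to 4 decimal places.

1

Reading degrees in the order [1, 2, 3, 4, 5, 6, 7, 8] gives [1, 1, 7, 1, 1, 1, 1, 1]; set D = diag(1, 1, 7, 1, 1, 1, 1, 1) and form L = D - A. Computing the eigenvalues of L and sorting gives [0, 1, 1, 1, 1, 1, 1, 8]. The Fiedler value lambda_2 = 1 is strictly positive, so the graph is connected. The largest eigenvalue, 8, is at most the vertex count 8.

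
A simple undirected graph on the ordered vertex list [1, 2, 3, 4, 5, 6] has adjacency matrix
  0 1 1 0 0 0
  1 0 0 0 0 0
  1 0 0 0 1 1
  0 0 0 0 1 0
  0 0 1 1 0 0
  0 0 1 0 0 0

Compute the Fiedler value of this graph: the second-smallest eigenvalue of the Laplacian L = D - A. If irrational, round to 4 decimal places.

0.3820

Reading degrees in the order [1, 2, 3, 4, 5, 6] gives [2, 1, 3, 1, 2, 1]; set D = diag(2, 1, 3, 1, 2, 1) and form L = D - A. The smallest Laplacian eigenvalue is always 0. The next one, lambda_2 = 0.3820, measures how hard the graph is to disconnect: larger values mean better connectivity.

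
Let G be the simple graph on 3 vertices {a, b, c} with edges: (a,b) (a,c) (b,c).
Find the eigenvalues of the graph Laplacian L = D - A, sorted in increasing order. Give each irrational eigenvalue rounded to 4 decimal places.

With the vertex order [a, b, c], the degrees are [2, 2, 2], giving D = diag(2, 2, 2) and L = D - A. Diagonalising L (or applying a numerical eigensolver to the 3x3 matrix) gives the spectrum above. The eigenvalues sum to 6, which equals trace(L) = 2|E|. The largest eigenvalue, 3, is at most the vertex count 3.

[0, 3, 3]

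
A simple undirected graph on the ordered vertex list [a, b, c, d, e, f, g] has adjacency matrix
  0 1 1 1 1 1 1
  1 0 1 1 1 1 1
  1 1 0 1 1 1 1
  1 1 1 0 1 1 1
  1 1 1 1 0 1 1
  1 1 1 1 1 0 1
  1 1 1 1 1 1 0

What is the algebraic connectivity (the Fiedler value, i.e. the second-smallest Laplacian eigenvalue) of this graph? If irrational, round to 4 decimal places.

7

Each diagonal entry of L is the vertex degree and each off-diagonal entry is -1 where an edge is present, 0 otherwise; in the order [a, b, c, d, e, f, g] the diagonal is [6, 6, 6, 6, 6, 6, 6]. Computing the eigenvalues of L and sorting gives [0, 7, 7, 7, 7, 7, 7]. The Fiedler value lambda_2 = 7 is strictly positive, so the graph is connected. The eigenvalues sum to 42, which equals trace(L) = 2|E|.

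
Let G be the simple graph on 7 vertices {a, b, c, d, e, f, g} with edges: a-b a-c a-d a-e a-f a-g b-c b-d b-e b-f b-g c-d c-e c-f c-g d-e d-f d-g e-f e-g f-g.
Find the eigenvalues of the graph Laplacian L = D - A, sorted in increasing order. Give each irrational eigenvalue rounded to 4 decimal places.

[0, 7, 7, 7, 7, 7, 7]

Each diagonal entry of L is the vertex degree and each off-diagonal entry is -1 where an edge is present, 0 otherwise; in the order [a, b, c, d, e, f, g] the diagonal is [6, 6, 6, 6, 6, 6, 6]. L is symmetric positive semidefinite, so every eigenvalue is real and nonnegative. The single zero eigenvalue shows the graph is connected. The eigenvalues sum to 42, which equals trace(L) = 2|E|.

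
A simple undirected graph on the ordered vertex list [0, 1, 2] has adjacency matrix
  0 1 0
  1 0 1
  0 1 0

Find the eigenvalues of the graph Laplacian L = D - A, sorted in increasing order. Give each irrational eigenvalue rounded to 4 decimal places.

[0, 1, 3]

Reading degrees in the order [0, 1, 2] gives [1, 2, 1]; set D = diag(1, 2, 1) and form L = D - A. L is symmetric positive semidefinite, so every eigenvalue is real and nonnegative. There is one zero in the spectrum, matching the 1 component. By the matrix-tree theorem the graph has (1/3) * product of the nonzero eigenvalues = 1 spanning tree.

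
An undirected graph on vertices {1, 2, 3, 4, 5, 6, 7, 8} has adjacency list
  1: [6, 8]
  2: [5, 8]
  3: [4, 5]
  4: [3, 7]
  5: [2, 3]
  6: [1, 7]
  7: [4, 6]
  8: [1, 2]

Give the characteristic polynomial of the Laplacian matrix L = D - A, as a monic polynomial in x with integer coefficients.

With the vertex order [1, 2, 3, 4, 5, 6, 7, 8], the degrees are [2, 2, 2, 2, 2, 2, 2, 2], giving D = diag(2, 2, 2, 2, 2, 2, 2, 2) and L = D - A. Computing det(xI - L) by cofactor expansion (or equivalently via sum-over-permutations) gives x^8 - 16x^7 + 104x^6 - 352x^5 + 660x^4 - 672x^3 + 336x^2 - 64x. Since p(0) = det(-L) = 0, x divides p(x). By the matrix-tree theorem the graph has (1/8) * product of the nonzero eigenvalues = 8 spanning trees. The eigenvalues sum to 16, which equals trace(L) = 2|E|.

x^8 - 16x^7 + 104x^6 - 352x^5 + 660x^4 - 672x^3 + 336x^2 - 64x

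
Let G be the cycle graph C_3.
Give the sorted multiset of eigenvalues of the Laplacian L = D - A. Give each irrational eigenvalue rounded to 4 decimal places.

The graph has 3 vertices and degree multiset [2, 2, 2]; D is the diagonal matrix of degrees and L = D - A. Diagonalising L (or applying a numerical eigensolver to the 3x3 matrix) gives the spectrum above. The single zero eigenvalue shows the graph is connected. There is one zero in the spectrum, matching the 1 component. By the matrix-tree theorem the graph has (1/3) * product of the nonzero eigenvalues = 3 spanning trees.

[0, 3, 3]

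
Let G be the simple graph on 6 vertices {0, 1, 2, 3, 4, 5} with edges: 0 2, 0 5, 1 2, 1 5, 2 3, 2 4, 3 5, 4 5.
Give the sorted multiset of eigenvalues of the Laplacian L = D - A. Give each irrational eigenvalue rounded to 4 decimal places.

With the vertex order [0, 1, 2, 3, 4, 5], the degrees are [2, 2, 4, 2, 2, 4], giving D = diag(2, 2, 4, 2, 2, 4) and L = D - A. The multiplicity of 0 as a Laplacian eigenvalue equals the number of connected components. The single zero eigenvalue shows the graph is connected.

[0, 2, 2, 2, 4, 6]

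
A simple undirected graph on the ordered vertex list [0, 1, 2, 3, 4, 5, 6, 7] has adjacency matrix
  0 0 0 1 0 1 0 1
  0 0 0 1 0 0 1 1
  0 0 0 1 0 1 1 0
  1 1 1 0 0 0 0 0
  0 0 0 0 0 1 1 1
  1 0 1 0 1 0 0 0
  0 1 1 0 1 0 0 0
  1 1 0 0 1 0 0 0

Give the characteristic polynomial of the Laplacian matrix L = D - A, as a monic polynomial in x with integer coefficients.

x^8 - 24x^7 + 240x^6 - 1296x^5 + 4080x^4 - 7488x^3 + 7424x^2 - 3072x

Reading degrees in the order [0, 1, 2, 3, 4, 5, 6, 7] gives [3, 3, 3, 3, 3, 3, 3, 3]; set D = diag(3, 3, 3, 3, 3, 3, 3, 3) and form L = D - A. Computing det(xI - L) by cofactor expansion (or equivalently via sum-over-permutations) gives x^8 - 24x^7 + 240x^6 - 1296x^5 + 4080x^4 - 7488x^3 + 7424x^2 - 3072x. The constant term is 0 because L is singular (the all-ones vector lies in its kernel). The largest eigenvalue, 6, is at most the vertex count 8.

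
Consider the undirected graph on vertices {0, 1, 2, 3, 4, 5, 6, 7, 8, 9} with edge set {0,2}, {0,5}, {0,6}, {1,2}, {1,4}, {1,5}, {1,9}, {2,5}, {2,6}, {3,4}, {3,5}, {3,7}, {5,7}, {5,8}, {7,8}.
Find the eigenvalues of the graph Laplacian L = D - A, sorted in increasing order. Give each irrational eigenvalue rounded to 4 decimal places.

Each diagonal entry of L is the vertex degree and each off-diagonal entry is -1 where an edge is present, 0 otherwise; in the order [0, 1, 2, 3, 4, 5, 6, 7, 8, 9] the diagonal is [3, 4, 4, 3, 2, 6, 2, 3, 2, 1]. L is symmetric positive semidefinite, so every eigenvalue is real and nonnegative. There is one zero in the spectrum, matching the 1 component. The eigenvalues sum to 30, which equals trace(L) = 2|E|.

[0, 0.7321, 0.8577, 1.4386, 2.8460, 3.1325, 3.8798, 4.3931, 5.4962, 7.2240]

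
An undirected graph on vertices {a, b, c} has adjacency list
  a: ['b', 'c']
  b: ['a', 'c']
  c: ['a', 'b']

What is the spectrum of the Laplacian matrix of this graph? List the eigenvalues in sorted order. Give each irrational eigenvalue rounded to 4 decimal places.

With the vertex order [a, b, c], the degrees are [2, 2, 2], giving D = diag(2, 2, 2) and L = D - A. The multiplicity of 0 as a Laplacian eigenvalue equals the number of connected components. The single zero eigenvalue shows the graph is connected. The largest eigenvalue, 3, is at most the vertex count 3.

[0, 3, 3]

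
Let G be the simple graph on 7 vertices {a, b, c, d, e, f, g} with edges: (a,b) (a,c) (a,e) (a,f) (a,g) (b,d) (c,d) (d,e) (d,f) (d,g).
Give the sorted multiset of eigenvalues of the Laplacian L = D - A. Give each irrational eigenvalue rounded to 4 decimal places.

[0, 2, 2, 2, 2, 5, 7]

Reading degrees in the order [a, b, c, d, e, f, g] gives [5, 2, 2, 5, 2, 2, 2]; set D = diag(5, 2, 2, 5, 2, 2, 2) and form L = D - A. Since every row of L sums to 0, the all-ones vector is in the kernel and 0 is an eigenvalue. The single zero eigenvalue shows the graph is connected. By the matrix-tree theorem the graph has (1/7) * product of the nonzero eigenvalues = 80 spanning trees.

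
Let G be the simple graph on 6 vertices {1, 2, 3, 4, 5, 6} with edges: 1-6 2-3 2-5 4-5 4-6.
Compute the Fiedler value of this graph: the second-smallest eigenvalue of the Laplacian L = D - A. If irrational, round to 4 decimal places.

0.2679

With the vertex order [1, 2, 3, 4, 5, 6], the degrees are [1, 2, 1, 2, 2, 2], giving D = diag(1, 2, 1, 2, 2, 2) and L = D - A. Computing the eigenvalues of L and sorting gives [0, 0.2679, 1, 2, 3, 3.7321]. The Fiedler value lambda_2 = 0.2679 is strictly positive, so the graph is connected. By the matrix-tree theorem the graph has (1/6) * product of the nonzero eigenvalues = 1 spanning tree. There is one zero in the spectrum, matching the 1 component.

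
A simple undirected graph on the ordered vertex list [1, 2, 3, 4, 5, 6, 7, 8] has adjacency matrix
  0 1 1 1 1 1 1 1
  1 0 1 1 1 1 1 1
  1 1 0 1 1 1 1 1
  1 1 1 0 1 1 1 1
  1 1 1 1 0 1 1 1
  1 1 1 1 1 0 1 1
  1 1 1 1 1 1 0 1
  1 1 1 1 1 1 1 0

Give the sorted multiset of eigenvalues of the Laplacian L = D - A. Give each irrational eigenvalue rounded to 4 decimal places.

Each diagonal entry of L is the vertex degree and each off-diagonal entry is -1 where an edge is present, 0 otherwise; in the order [1, 2, 3, 4, 5, 6, 7, 8] the diagonal is [7, 7, 7, 7, 7, 7, 7, 7]. Since every row of L sums to 0, the all-ones vector is in the kernel and 0 is an eigenvalue. The single zero eigenvalue shows the graph is connected. There is one zero in the spectrum, matching the 1 component.

[0, 8, 8, 8, 8, 8, 8, 8]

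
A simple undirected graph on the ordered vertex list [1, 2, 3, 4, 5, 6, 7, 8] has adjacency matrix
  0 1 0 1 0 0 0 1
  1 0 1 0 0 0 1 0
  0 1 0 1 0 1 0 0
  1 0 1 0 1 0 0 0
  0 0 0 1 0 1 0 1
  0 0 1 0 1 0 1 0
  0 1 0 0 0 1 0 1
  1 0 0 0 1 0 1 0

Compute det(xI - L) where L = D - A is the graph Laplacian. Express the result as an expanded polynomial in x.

Reading degrees in the order [1, 2, 3, 4, 5, 6, 7, 8] gives [3, 3, 3, 3, 3, 3, 3, 3]; set D = diag(3, 3, 3, 3, 3, 3, 3, 3) and form L = D - A. L has integer entries, so p(x) = det(xI - L) has integer coefficients. Expanding the determinant yields x^8 - 24x^7 + 240x^6 - 1296x^5 + 4080x^4 - 7488x^3 + 7424x^2 - 3072x. The constant term is 0 because L is singular (the all-ones vector lies in its kernel).

x^8 - 24x^7 + 240x^6 - 1296x^5 + 4080x^4 - 7488x^3 + 7424x^2 - 3072x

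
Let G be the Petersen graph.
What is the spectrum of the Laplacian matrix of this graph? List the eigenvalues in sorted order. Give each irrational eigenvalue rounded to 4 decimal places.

The graph has 10 vertices and degree multiset [3, 3, 3, 3, 3, 3, 3, 3, 3, 3]; D is the diagonal matrix of degrees and L = D - A. Diagonalising L (or applying a numerical eigensolver to the 10x10 matrix) gives the spectrum above. The eigenvalues sum to 30, which equals trace(L) = 2|E|. There is one zero in the spectrum, matching the 1 component.

[0, 2, 2, 2, 2, 2, 5, 5, 5, 5]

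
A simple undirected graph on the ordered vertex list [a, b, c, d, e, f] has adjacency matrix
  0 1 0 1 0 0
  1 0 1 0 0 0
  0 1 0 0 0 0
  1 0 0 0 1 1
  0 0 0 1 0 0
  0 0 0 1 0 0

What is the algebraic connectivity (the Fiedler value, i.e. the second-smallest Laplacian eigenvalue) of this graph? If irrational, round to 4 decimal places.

0.3249

Each diagonal entry of L is the vertex degree and each off-diagonal entry is -1 where an edge is present, 0 otherwise; in the order [a, b, c, d, e, f] the diagonal is [2, 2, 1, 3, 1, 1]. The sorted Laplacian eigenvalues are [0, 0.3249, 1, 1.4608, 3, 4.2143]; the algebraic connectivity is the second entry, 0.3249. There is one zero in the spectrum, matching the 1 component.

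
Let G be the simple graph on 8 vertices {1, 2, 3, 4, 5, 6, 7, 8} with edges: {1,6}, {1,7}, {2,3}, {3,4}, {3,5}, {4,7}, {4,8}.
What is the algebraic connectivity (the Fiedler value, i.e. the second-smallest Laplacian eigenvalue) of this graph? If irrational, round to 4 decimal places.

0.2243

With the vertex order [1, 2, 3, 4, 5, 6, 7, 8], the degrees are [2, 1, 3, 3, 1, 1, 2, 1], giving D = diag(2, 1, 3, 3, 1, 1, 2, 1) and L = D - A. Computing the eigenvalues of L and sorting gives [0, 0.2243, 0.5858, 1, 1.4108, 2.7237, 3.4142, 4.6412]. The Fiedler value lambda_2 = 0.2243 is strictly positive, so the graph is connected. The eigenvalues sum to 14, which equals trace(L) = 2|E|.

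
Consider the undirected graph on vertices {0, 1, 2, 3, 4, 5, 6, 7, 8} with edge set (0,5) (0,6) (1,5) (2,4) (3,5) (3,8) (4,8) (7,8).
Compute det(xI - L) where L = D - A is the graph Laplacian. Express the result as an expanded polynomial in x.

Reading degrees in the order [0, 1, 2, 3, 4, 5, 6, 7, 8] gives [2, 1, 1, 2, 2, 3, 1, 1, 3]; set D = diag(2, 1, 1, 2, 2, 3, 1, 1, 3) and form L = D - A. L has integer entries, so p(x) = det(xI - L) has integer coefficients. Expanding the determinant yields x^9 - 16x^8 + 103x^7 - 344x^6 + 642x^5 - 672x^4 + 376x^3 - 100x^2 + 9x. The coefficient of x^8 equals -trace(L) = -16, matching the sum of degrees.

x^9 - 16x^8 + 103x^7 - 344x^6 + 642x^5 - 672x^4 + 376x^3 - 100x^2 + 9x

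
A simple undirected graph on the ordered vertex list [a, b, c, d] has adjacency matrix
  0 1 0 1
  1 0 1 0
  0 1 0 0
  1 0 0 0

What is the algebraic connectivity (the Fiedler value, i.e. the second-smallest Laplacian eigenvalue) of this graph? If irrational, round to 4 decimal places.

With the vertex order [a, b, c, d], the degrees are [2, 2, 1, 1], giving D = diag(2, 2, 1, 1) and L = D - A. The smallest Laplacian eigenvalue is always 0. The next one, lambda_2 = 0.5858, measures how hard the graph is to disconnect: larger values mean better connectivity. The largest eigenvalue, 3.4142, is at most the vertex count 4.

0.5858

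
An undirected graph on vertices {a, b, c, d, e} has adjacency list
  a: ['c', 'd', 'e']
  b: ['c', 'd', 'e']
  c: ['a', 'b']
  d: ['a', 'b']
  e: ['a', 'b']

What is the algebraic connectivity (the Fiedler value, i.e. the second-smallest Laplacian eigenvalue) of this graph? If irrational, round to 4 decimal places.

Reading degrees in the order [a, b, c, d, e] gives [3, 3, 2, 2, 2]; set D = diag(3, 3, 2, 2, 2) and form L = D - A. Computing the eigenvalues of L and sorting gives [0, 2, 2, 3, 5]. The Fiedler value lambda_2 = 2 is strictly positive, so the graph is connected. There is one zero in the spectrum, matching the 1 component. The largest eigenvalue, 5, is at most the vertex count 5.

2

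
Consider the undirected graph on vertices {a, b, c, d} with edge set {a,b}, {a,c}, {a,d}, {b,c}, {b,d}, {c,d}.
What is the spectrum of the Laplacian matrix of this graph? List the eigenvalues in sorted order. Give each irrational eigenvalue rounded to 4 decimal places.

[0, 4, 4, 4]

Each diagonal entry of L is the vertex degree and each off-diagonal entry is -1 where an edge is present, 0 otherwise; in the order [a, b, c, d] the diagonal is [3, 3, 3, 3]. Diagonalising L (or applying a numerical eigensolver to the 4x4 matrix) gives the spectrum above. The eigenvalues sum to 12, which equals trace(L) = 2|E|.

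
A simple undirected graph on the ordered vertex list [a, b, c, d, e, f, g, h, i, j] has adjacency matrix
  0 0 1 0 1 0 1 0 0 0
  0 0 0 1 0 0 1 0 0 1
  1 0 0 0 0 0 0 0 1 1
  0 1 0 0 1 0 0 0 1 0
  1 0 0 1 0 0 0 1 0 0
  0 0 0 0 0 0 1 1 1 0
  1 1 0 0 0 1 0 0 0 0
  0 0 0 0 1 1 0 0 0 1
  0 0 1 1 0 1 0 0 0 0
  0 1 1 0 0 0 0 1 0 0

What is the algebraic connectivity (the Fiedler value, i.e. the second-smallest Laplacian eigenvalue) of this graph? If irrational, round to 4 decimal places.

2

Each diagonal entry of L is the vertex degree and each off-diagonal entry is -1 where an edge is present, 0 otherwise; in the order [a, b, c, d, e, f, g, h, i, j] the diagonal is [3, 3, 3, 3, 3, 3, 3, 3, 3, 3]. The sorted Laplacian eigenvalues are [0, 2, 2, 2, 2, 2, 5, 5, 5, 5]; the algebraic connectivity is the second entry, 2.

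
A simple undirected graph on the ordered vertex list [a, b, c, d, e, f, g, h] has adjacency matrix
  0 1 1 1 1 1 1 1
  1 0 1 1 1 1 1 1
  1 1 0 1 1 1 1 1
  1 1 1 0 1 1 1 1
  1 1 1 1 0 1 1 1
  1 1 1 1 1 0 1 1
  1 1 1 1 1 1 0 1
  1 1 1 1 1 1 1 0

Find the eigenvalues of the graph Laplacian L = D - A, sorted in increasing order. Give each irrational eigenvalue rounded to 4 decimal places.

[0, 8, 8, 8, 8, 8, 8, 8]

Each diagonal entry of L is the vertex degree and each off-diagonal entry is -1 where an edge is present, 0 otherwise; in the order [a, b, c, d, e, f, g, h] the diagonal is [7, 7, 7, 7, 7, 7, 7, 7]. L is symmetric positive semidefinite, so every eigenvalue is real and nonnegative. The eigenvalues sum to 56, which equals trace(L) = 2|E|. There is one zero in the spectrum, matching the 1 component.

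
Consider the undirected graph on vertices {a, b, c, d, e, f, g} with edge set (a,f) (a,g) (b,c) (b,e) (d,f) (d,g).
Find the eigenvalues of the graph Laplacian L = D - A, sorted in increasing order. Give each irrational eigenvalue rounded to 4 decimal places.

[0, 0, 1, 2, 2, 3, 4]

Each diagonal entry of L is the vertex degree and each off-diagonal entry is -1 where an edge is present, 0 otherwise; in the order [a, b, c, d, e, f, g] the diagonal is [2, 2, 1, 2, 1, 2, 2]. Since every row of L sums to 0, the all-ones vector is in the kernel and 0 is an eigenvalue. The 2 zero eigenvalues correspond to the 2 connected components.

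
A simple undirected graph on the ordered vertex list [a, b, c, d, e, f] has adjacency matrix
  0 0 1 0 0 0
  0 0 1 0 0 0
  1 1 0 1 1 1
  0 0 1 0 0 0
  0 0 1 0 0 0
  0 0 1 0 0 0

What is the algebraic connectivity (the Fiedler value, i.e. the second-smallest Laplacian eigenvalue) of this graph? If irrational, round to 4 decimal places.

1

Each diagonal entry of L is the vertex degree and each off-diagonal entry is -1 where an edge is present, 0 otherwise; in the order [a, b, c, d, e, f] the diagonal is [1, 1, 5, 1, 1, 1]. Computing the eigenvalues of L and sorting gives [0, 1, 1, 1, 1, 6]. The Fiedler value lambda_2 = 1 is strictly positive, so the graph is connected. The eigenvalues sum to 10, which equals trace(L) = 2|E|.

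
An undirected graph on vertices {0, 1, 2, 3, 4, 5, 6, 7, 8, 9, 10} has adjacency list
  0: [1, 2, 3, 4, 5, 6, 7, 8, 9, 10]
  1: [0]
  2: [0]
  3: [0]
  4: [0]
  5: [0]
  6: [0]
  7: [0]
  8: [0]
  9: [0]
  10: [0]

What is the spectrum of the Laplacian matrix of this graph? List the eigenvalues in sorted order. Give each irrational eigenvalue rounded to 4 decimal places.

[0, 1, 1, 1, 1, 1, 1, 1, 1, 1, 11]

Reading degrees in the order [0, 1, 2, 3, 4, 5, 6, 7, 8, 9, 10] gives [10, 1, 1, 1, 1, 1, 1, 1, 1, 1, 1]; set D = diag(10, 1, 1, 1, 1, 1, 1, 1, 1, 1, 1) and form L = D - A. Since every row of L sums to 0, the all-ones vector is in the kernel and 0 is an eigenvalue. By the matrix-tree theorem the graph has (1/11) * product of the nonzero eigenvalues = 1 spanning tree.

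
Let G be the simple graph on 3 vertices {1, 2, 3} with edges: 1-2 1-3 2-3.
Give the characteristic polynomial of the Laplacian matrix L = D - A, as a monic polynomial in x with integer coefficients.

Reading degrees in the order [1, 2, 3] gives [2, 2, 2]; set D = diag(2, 2, 2) and form L = D - A. L has integer entries, so p(x) = det(xI - L) has integer coefficients. Expanding the determinant yields x^3 - 6x^2 + 9x. Since p(0) = det(-L) = 0, x divides p(x). The eigenvalues sum to 6, which equals trace(L) = 2|E|.

x^3 - 6x^2 + 9x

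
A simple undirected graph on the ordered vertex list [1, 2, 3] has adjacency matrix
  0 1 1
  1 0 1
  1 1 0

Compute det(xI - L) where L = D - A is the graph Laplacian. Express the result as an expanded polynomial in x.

Each diagonal entry of L is the vertex degree and each off-diagonal entry is -1 where an edge is present, 0 otherwise; in the order [1, 2, 3] the diagonal is [2, 2, 2]. The eigenvalues of L are [0, 3, 3]; the characteristic polynomial is the product of (x - lambda_i), which multiplies out to x^3 - 6x^2 + 9x. The coefficient of x^2 equals -trace(L) = -6, matching the sum of degrees. There is one zero in the spectrum, matching the 1 component.

x^3 - 6x^2 + 9x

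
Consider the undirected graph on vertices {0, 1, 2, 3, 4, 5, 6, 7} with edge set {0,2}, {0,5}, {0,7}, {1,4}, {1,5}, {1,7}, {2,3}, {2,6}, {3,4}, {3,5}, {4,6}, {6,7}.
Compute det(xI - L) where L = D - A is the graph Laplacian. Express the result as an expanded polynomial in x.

With the vertex order [0, 1, 2, 3, 4, 5, 6, 7], the degrees are [3, 3, 3, 3, 3, 3, 3, 3], giving D = diag(3, 3, 3, 3, 3, 3, 3, 3) and L = D - A. Computing det(xI - L) by cofactor expansion (or equivalently via sum-over-permutations) gives x^8 - 24x^7 + 240x^6 - 1296x^5 + 4080x^4 - 7488x^3 + 7424x^2 - 3072x. The constant term is 0 because L is singular (the all-ones vector lies in its kernel).

x^8 - 24x^7 + 240x^6 - 1296x^5 + 4080x^4 - 7488x^3 + 7424x^2 - 3072x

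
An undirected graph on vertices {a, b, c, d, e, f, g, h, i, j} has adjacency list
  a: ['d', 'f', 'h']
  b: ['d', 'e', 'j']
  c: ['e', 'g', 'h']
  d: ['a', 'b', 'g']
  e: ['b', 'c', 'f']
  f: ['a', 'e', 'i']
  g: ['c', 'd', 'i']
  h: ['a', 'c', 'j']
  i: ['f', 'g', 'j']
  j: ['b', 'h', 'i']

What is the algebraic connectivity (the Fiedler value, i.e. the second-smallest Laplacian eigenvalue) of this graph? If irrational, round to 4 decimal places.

With the vertex order [a, b, c, d, e, f, g, h, i, j], the degrees are [3, 3, 3, 3, 3, 3, 3, 3, 3, 3], giving D = diag(3, 3, 3, 3, 3, 3, 3, 3, 3, 3) and L = D - A. Computing the eigenvalues of L and sorting gives [0, 2, 2, 2, 2, 2, 5, 5, 5, 5]. The Fiedler value lambda_2 = 2 is strictly positive, so the graph is connected. The eigenvalues sum to 30, which equals trace(L) = 2|E|.

2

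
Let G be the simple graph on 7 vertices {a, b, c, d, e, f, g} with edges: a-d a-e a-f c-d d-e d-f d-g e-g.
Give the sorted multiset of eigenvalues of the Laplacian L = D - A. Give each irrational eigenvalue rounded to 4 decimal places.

[0, 0, 1, 1.5858, 3, 4.4142, 6]

Each diagonal entry of L is the vertex degree and each off-diagonal entry is -1 where an edge is present, 0 otherwise; in the order [a, b, c, d, e, f, g] the diagonal is [3, 0, 1, 5, 3, 2, 2]. Diagonalising L (or applying a numerical eigensolver to the 7x7 matrix) gives the spectrum above. The 2 zero eigenvalues correspond to the 2 connected components. The largest eigenvalue, 6, is at most the vertex count 7.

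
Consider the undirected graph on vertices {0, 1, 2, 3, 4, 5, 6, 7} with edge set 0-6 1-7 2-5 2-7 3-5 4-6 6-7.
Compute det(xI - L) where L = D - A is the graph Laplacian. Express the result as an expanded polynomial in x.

With the vertex order [0, 1, 2, 3, 4, 5, 6, 7], the degrees are [1, 1, 2, 1, 1, 2, 3, 3], giving D = diag(1, 1, 2, 1, 1, 2, 3, 3) and L = D - A. L has integer entries, so p(x) = det(xI - L) has integer coefficients. Expanding the determinant yields x^8 - 14x^7 + 76x^6 - 204x^5 + 287x^4 - 208x^3 + 70x^2 - 8x. The constant term is 0 because L is singular (the all-ones vector lies in its kernel). The eigenvalues sum to 14, which equals trace(L) = 2|E|.

x^8 - 14x^7 + 76x^6 - 204x^5 + 287x^4 - 208x^3 + 70x^2 - 8x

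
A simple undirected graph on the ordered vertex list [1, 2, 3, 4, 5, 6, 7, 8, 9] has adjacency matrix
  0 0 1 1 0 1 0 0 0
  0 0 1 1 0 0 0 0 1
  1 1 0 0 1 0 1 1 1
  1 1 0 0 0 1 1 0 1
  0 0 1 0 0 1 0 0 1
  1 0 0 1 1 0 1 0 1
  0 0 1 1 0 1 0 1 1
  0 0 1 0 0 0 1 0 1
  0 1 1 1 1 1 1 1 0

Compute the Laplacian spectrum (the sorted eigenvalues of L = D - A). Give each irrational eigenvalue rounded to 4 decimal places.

Each diagonal entry of L is the vertex degree and each off-diagonal entry is -1 where an edge is present, 0 otherwise; in the order [1, 2, 3, 4, 5, 6, 7, 8, 9] the diagonal is [3, 3, 6, 5, 3, 5, 5, 3, 7]. Since every row of L sums to 0, the all-ones vector is in the kernel and 0 is an eigenvalue. The single zero eigenvalue shows the graph is connected.

[0, 2.4438, 2.6972, 2.8603, 4.1681, 5.8227, 6.3028, 7.5025, 8.2025]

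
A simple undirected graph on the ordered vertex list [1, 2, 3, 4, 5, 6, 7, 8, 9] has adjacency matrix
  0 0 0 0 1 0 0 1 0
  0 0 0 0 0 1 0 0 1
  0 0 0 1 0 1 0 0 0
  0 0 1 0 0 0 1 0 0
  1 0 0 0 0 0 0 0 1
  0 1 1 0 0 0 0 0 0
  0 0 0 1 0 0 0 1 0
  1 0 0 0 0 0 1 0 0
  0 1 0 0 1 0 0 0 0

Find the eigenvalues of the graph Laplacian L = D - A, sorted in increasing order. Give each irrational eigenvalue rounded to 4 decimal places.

[0, 0.4679, 0.4679, 1.6527, 1.6527, 3, 3, 3.8794, 3.8794]

With the vertex order [1, 2, 3, 4, 5, 6, 7, 8, 9], the degrees are [2, 2, 2, 2, 2, 2, 2, 2, 2], giving D = diag(2, 2, 2, 2, 2, 2, 2, 2, 2) and L = D - A. The multiplicity of 0 as a Laplacian eigenvalue equals the number of connected components. There is one zero in the spectrum, matching the 1 component. The largest eigenvalue, 3.8794, is at most the vertex count 9.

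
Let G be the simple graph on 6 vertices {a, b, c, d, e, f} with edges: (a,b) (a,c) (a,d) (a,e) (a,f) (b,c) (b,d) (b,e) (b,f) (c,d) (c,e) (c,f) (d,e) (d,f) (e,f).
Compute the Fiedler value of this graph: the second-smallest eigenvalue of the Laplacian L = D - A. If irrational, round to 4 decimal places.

6

Each diagonal entry of L is the vertex degree and each off-diagonal entry is -1 where an edge is present, 0 otherwise; in the order [a, b, c, d, e, f] the diagonal is [5, 5, 5, 5, 5, 5]. The smallest Laplacian eigenvalue is always 0. The next one, lambda_2 = 6, measures how hard the graph is to disconnect: larger values mean better connectivity. The eigenvalues sum to 30, which equals trace(L) = 2|E|. The largest eigenvalue, 6, is at most the vertex count 6.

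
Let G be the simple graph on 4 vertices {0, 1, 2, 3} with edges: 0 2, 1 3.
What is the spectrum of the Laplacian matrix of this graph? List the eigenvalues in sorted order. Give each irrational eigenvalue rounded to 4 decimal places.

Reading degrees in the order [0, 1, 2, 3] gives [1, 1, 1, 1]; set D = diag(1, 1, 1, 1) and form L = D - A. Since every row of L sums to 0, the all-ones vector is in the kernel and 0 is an eigenvalue. The 2 zero eigenvalues correspond to the 2 connected components. There are 2 zeros in the spectrum, matching the 2 components.

[0, 0, 2, 2]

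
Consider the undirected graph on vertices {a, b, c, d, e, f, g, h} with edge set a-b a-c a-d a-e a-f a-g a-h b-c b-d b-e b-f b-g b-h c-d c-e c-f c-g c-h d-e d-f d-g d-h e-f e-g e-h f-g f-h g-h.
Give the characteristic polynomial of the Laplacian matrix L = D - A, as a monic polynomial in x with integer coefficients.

x^8 - 56x^7 + 1344x^6 - 17920x^5 + 143360x^4 - 688128x^3 + 1835008x^2 - 2097152x

Each diagonal entry of L is the vertex degree and each off-diagonal entry is -1 where an edge is present, 0 otherwise; in the order [a, b, c, d, e, f, g, h] the diagonal is [7, 7, 7, 7, 7, 7, 7, 7]. The eigenvalues of L are [0, 8, 8, 8, 8, 8, 8, 8]; the characteristic polynomial is the product of (x - lambda_i), which multiplies out to x^8 - 56x^7 + 1344x^6 - 17920x^5 + 143360x^4 - 688128x^3 + 1835008x^2 - 2097152x. Since p(0) = det(-L) = 0, x divides p(x). The largest eigenvalue, 8, is at most the vertex count 8.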